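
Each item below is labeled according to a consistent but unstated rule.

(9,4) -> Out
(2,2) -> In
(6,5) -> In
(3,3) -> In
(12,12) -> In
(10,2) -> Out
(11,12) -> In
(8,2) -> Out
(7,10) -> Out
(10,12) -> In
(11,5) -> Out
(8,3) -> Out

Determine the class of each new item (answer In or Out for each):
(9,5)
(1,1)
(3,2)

Out, In, In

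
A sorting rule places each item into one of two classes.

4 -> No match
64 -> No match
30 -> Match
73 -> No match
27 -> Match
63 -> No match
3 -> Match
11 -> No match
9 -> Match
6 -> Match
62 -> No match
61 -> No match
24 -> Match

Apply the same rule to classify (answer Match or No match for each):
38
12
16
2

No match, Match, No match, No match

The pattern is that an item is 'Match' exactly when: multiple of 3 AND at most 30.
38: 38 = 3·12 + 2, 38 > 30, fails the rule → No match.
12: 12 = 3·4, 12 ≤ 30, has this property → Match.
16: 16 = 3·5 + 1, 16 ≤ 30, fails the rule → No match.
2: 2 = 3·0 + 2, 2 ≤ 30, fails the rule → No match.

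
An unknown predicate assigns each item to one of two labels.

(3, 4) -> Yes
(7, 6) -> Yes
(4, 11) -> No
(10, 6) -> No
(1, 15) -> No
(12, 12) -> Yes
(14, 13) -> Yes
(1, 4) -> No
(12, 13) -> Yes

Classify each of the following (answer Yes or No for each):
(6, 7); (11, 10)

Yes, Yes

'Yes' ⟺ |first − second| ≤ 1.
(6, 7): |6−7| = 1 — has this property, so Yes.
(11, 10): |11−10| = 1 — has this property, so Yes.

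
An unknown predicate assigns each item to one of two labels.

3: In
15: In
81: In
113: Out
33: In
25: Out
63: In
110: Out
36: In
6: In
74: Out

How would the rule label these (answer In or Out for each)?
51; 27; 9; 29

'In' ⟺ multiple of 3.
51 — 51 = 3·17, hence In. 27 — 27 = 3·9, hence In. 9 — 9 = 3·3, hence In. 29 — 29 = 3·9 + 2, hence Out.

In, In, In, Out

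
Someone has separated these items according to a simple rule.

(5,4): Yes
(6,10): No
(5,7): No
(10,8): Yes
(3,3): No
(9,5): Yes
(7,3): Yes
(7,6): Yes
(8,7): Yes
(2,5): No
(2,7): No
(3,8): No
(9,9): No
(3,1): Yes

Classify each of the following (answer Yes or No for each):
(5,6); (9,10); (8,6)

The pattern is that an item is 'Yes' exactly when: first > second.
(5,6) — 5 < 6, hence No.
(9,10) — 9 < 10, hence No.
(8,6) — 8 > 6, hence Yes.

No, No, Yes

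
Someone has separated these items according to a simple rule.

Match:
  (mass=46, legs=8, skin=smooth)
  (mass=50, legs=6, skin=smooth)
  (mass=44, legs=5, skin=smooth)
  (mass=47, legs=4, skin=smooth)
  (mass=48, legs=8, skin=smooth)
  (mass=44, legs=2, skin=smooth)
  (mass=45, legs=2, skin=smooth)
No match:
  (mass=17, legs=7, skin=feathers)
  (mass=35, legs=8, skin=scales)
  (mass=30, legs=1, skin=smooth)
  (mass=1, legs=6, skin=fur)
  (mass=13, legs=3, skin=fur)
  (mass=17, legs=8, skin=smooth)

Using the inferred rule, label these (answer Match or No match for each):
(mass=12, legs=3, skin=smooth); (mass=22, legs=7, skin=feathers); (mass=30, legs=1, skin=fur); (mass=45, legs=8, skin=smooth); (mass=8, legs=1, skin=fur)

No match, No match, No match, Match, No match

The common property of the 'Match' items is: mass ≥ 44. No 'No match' item has it.
(mass=12, legs=3, skin=smooth): mass = 12 — doesn't match, so No match.
(mass=22, legs=7, skin=feathers): mass = 22 — doesn't match, so No match.
(mass=30, legs=1, skin=fur): mass = 30 — doesn't match, so No match.
(mass=45, legs=8, skin=smooth): mass = 45 — matches, so Match.
(mass=8, legs=1, skin=fur): mass = 8 — doesn't match, so No match.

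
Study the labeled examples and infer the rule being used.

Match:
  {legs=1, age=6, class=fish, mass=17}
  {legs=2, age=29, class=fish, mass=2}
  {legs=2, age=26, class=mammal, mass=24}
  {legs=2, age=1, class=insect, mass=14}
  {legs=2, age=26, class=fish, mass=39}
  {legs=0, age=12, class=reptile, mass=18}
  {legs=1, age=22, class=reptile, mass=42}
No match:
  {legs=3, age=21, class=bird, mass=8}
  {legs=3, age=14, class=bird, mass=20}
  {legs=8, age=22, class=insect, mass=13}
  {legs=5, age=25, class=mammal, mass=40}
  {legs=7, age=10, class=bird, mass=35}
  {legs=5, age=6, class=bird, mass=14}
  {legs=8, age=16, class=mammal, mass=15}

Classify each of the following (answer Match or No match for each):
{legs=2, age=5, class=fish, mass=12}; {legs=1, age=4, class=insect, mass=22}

Match, Match

One predicate separates the groups cleanly: legs ≤ 2.
{legs=2, age=5, class=fish, mass=12}: legs = 2 — fits, so Match. {legs=1, age=4, class=insect, mass=22}: legs = 1 — fits, so Match.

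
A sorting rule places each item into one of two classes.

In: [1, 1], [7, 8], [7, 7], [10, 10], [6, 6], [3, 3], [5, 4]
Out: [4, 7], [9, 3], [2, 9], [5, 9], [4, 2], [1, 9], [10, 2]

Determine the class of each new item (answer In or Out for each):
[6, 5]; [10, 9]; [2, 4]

The rule appears to be: |first − second| ≤ 1.

In, In, Out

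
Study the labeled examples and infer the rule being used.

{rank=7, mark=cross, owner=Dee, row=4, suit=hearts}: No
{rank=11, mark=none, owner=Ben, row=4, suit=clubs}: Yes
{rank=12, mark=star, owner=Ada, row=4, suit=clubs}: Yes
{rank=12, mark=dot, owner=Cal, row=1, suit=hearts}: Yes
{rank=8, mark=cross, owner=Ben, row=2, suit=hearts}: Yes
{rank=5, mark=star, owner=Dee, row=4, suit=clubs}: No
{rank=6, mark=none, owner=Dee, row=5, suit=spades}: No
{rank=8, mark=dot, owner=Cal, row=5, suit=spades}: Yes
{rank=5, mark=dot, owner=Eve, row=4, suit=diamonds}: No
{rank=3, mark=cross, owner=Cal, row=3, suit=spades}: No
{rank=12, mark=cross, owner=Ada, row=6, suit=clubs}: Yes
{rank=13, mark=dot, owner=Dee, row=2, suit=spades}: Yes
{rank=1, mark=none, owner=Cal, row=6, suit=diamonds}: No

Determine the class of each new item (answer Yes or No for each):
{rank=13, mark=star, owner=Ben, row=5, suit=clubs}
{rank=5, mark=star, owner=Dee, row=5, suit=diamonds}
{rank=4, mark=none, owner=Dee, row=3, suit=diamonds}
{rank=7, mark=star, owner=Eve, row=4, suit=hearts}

Yes, No, No, No

All 'Yes' examples share one property — rank ≥ 8 — and every 'No' example lacks it.
Yes: {rank=13, mark=star, owner=Ben, row=5, suit=clubs}, since rank = 13. No: {rank=5, mark=star, owner=Dee, row=5, suit=diamonds}, since rank = 5. No: {rank=4, mark=none, owner=Dee, row=3, suit=diamonds}, since rank = 4. No: {rank=7, mark=star, owner=Eve, row=4, suit=hearts}, since rank = 7.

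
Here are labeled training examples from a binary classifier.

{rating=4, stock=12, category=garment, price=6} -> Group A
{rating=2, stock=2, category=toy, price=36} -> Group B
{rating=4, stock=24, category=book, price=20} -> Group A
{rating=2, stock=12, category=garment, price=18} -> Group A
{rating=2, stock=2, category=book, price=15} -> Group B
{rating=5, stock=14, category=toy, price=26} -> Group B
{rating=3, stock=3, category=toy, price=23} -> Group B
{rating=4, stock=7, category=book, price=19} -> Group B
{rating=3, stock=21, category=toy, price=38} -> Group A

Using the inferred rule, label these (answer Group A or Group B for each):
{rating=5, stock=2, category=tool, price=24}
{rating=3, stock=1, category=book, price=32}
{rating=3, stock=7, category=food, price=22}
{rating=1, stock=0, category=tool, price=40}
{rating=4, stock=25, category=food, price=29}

All 'Group A' examples share one property — rating ≤ 4 AND stock ≥ 12 — and every 'Group B' example lacks it.
Group B: {rating=5, stock=2, category=tool, price=24}, since rating = 5, stock = 2. Group B: {rating=3, stock=1, category=book, price=32}, since rating = 3, stock = 1. Group B: {rating=3, stock=7, category=food, price=22}, since rating = 3, stock = 7. Group B: {rating=1, stock=0, category=tool, price=40}, since rating = 1, stock = 0. Group A: {rating=4, stock=25, category=food, price=29}, since rating = 4, stock = 25.

Group B, Group B, Group B, Group B, Group A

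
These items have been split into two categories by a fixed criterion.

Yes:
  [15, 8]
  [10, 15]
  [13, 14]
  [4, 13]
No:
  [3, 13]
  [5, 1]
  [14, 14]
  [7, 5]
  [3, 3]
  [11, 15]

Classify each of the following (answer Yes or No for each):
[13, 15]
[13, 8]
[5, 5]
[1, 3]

No, Yes, No, No

'Yes' ⟺ sum is odd.
[13, 15]: 13+15 = 28, doesn't match → No.
[13, 8]: 13+8 = 21, has this property → Yes.
[5, 5]: 5+5 = 10, doesn't match → No.
[1, 3]: 1+3 = 4, doesn't match → No.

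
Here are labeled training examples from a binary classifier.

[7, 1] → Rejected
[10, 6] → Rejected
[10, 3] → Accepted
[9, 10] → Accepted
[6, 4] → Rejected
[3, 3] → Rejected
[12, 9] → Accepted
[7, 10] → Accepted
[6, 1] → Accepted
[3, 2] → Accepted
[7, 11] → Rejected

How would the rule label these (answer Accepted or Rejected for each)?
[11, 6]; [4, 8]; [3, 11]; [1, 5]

Accepted, Rejected, Rejected, Rejected

The pattern is that an item is 'Accepted' exactly when: sum is odd.
[11, 6] — 11+6 = 17, hence Accepted. [4, 8] — 4+8 = 12, hence Rejected. [3, 11] — 3+11 = 14, hence Rejected. [1, 5] — 1+5 = 6, hence Rejected.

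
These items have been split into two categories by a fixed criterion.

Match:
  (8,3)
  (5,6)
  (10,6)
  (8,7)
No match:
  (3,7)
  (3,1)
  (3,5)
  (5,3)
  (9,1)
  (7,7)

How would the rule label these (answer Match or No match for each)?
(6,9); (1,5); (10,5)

Match, No match, Match

Comparing the two groups points to one rule — product is even.
(6,9): Match (6·9 = 54).
(1,5): No match (1·5 = 5).
(10,5): Match (10·5 = 50).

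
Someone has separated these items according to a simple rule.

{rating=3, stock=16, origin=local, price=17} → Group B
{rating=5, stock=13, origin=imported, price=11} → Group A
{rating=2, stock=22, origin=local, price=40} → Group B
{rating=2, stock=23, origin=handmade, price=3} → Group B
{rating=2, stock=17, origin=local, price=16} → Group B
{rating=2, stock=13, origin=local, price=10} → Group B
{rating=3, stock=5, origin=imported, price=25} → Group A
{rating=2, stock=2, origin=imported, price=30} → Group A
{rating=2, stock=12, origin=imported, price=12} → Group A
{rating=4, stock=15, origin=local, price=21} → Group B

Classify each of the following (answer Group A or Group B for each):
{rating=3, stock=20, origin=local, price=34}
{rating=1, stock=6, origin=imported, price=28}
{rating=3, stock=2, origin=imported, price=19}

The pattern is that an item is 'Group A' exactly when: origin is imported.
{rating=3, stock=20, origin=local, price=34} — origin is local, hence Group B.
{rating=1, stock=6, origin=imported, price=28} — origin is imported, hence Group A.
{rating=3, stock=2, origin=imported, price=19} — origin is imported, hence Group A.

Group B, Group A, Group A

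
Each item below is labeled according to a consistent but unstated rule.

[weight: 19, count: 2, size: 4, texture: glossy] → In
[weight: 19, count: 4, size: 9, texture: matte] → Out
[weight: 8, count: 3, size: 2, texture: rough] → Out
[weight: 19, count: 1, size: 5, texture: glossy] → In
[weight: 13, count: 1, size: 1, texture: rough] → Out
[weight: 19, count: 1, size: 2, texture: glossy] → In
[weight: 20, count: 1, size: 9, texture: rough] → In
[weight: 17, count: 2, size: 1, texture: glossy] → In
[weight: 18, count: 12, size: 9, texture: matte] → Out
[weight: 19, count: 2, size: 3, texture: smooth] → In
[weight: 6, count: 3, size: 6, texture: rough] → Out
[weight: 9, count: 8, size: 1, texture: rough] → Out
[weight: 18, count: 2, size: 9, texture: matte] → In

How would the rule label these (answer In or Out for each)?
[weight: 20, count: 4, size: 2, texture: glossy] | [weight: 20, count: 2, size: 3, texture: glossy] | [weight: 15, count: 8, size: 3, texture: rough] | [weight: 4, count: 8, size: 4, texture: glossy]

Out, In, Out, Out

The classifier is using: weight ≥ 17 AND count ≤ 2.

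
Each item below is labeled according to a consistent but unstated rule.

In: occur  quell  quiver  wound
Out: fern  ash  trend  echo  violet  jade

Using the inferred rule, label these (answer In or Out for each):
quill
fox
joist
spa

Looking at the examples, the only property every 'In' case has and every 'Out' case lacks is: contains 'u'.
quill — has 'u', hence In. fox — no 'u', hence Out. joist — no 'u', hence Out. spa — no 'u', hence Out.

In, Out, Out, Out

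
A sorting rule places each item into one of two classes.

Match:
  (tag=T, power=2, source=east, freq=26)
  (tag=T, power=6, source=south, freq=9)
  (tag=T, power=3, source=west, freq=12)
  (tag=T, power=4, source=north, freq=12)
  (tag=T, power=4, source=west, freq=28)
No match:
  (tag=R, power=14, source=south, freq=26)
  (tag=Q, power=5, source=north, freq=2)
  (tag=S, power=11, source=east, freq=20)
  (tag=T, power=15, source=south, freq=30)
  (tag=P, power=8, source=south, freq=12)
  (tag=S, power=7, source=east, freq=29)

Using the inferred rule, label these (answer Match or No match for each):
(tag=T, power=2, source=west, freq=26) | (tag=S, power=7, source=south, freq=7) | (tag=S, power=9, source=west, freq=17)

The pattern is that an item is 'Match' exactly when: tag is T AND freq ≤ 28.
(tag=T, power=2, source=west, freq=26): tag is T, freq = 26, passes → Match. (tag=S, power=7, source=south, freq=7): tag is S, freq = 7, does not satisfy this → No match. (tag=S, power=9, source=west, freq=17): tag is S, freq = 17, does not satisfy this → No match.

Match, No match, No match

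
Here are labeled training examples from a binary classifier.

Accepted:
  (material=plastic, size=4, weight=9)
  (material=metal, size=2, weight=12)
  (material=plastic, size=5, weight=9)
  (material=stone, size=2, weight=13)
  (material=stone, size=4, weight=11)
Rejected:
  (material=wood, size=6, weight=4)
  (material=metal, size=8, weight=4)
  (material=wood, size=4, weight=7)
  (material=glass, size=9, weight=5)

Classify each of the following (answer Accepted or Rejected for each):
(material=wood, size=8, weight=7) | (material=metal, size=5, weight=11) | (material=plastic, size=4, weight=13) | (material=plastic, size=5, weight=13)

Rejected, Accepted, Accepted, Accepted

The rule appears to be: weight ≥ 9.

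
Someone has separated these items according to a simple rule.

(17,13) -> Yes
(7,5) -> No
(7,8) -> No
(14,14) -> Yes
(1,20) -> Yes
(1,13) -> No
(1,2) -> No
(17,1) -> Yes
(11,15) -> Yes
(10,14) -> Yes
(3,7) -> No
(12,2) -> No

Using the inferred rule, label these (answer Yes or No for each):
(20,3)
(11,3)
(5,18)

The rule appears to be: sum ≥ 18.
(20,3) → 20+3 = 23 → Yes. (11,3) → 11+3 = 14 → No. (5,18) → 5+18 = 23 → Yes.

Yes, No, Yes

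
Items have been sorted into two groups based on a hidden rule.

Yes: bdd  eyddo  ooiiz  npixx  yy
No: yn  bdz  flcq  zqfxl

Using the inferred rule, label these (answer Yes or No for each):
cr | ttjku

No, Yes

The pattern is that an item is 'Yes' exactly when: has a double letter.
cr: no doubled letter, fails the rule → No.
ttjku: 'tt' doubled, satisfies this → Yes.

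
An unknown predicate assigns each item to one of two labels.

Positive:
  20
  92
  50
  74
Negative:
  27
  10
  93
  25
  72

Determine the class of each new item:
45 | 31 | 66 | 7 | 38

Every 'Positive' example satisfies: ≡ 2 (mod 3). None of the 'Negative' examples do.
Negative: 45, since 45 mod 3 = 0. Negative: 31, since 31 mod 3 = 1. Negative: 66, since 66 mod 3 = 0. Negative: 7, since 7 mod 3 = 1. Positive: 38, since 38 mod 3 = 2.

Negative, Negative, Negative, Negative, Positive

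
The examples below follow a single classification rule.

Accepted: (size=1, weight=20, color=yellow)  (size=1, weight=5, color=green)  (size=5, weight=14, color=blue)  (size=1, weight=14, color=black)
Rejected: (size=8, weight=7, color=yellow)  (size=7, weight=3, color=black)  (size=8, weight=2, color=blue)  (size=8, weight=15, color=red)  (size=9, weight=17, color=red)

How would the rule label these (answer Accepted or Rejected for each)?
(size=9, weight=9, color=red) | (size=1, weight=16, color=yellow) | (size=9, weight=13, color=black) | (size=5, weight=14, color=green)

Rejected, Accepted, Rejected, Accepted

A rule that fits every label: size ≤ 5 — true of each 'Accepted' example, false of each 'Rejected' one.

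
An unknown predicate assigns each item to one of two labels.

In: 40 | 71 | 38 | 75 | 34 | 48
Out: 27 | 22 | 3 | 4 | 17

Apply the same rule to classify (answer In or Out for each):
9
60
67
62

Rule: at least 34. This holds for each 'In' example and fails for each 'Out' one.
Out: 9, since 9 < 34. In: 60, since 60 ≥ 34. In: 67, since 67 ≥ 34. In: 62, since 62 ≥ 34.

Out, In, In, In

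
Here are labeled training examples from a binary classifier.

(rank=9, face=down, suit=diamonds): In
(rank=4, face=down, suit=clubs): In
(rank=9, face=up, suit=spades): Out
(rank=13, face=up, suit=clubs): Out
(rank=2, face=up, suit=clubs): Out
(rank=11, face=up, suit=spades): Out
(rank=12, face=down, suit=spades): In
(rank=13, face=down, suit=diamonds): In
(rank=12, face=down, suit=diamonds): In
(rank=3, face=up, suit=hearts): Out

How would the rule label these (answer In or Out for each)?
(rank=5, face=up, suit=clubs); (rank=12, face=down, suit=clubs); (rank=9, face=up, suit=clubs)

All 'In' examples share one property — face is down — and every 'Out' example lacks it.
(rank=5, face=up, suit=clubs): face is up — doesn't match, so Out. (rank=12, face=down, suit=clubs): face is down — has this property, so In. (rank=9, face=up, suit=clubs): face is up — doesn't match, so Out.

Out, In, Out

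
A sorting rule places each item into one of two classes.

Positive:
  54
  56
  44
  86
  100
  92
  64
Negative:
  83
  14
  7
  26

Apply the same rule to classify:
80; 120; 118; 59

Positive, Positive, Positive, Negative

A rule that fits every label: even AND at least 44 — true of each 'Positive' example, false of each 'Negative' one.
80: 80 is even, 80 ≥ 44 — matches, so Positive. 120: 120 is even, 120 ≥ 44 — matches, so Positive. 118: 118 is even, 118 ≥ 44 — matches, so Positive. 59: 59 is odd, 59 ≥ 44 — lacks this property, so Negative.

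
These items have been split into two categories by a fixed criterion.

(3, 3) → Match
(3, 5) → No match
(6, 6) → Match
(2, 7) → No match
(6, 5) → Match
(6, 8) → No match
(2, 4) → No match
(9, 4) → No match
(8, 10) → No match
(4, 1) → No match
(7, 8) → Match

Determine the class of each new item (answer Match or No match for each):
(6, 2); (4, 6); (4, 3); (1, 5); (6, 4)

The distinguishing property — |first − second| ≤ 1 — holds for all the 'Match' cases and none of the 'No match' cases.
(6, 2) — |6−2| = 4, hence No match.
(4, 6) — |4−6| = 2, hence No match.
(4, 3) — |4−3| = 1, hence Match.
(1, 5) — |1−5| = 4, hence No match.
(6, 4) — |6−4| = 2, hence No match.

No match, No match, Match, No match, No match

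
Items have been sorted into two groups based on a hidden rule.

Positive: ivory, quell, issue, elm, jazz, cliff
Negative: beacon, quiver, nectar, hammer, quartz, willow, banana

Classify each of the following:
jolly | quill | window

The pattern is that an item is 'Positive' exactly when: length ≤ 5.
Positive: jolly, since length 5. Positive: quill, since length 5. Negative: window, since length 6.

Positive, Positive, Negative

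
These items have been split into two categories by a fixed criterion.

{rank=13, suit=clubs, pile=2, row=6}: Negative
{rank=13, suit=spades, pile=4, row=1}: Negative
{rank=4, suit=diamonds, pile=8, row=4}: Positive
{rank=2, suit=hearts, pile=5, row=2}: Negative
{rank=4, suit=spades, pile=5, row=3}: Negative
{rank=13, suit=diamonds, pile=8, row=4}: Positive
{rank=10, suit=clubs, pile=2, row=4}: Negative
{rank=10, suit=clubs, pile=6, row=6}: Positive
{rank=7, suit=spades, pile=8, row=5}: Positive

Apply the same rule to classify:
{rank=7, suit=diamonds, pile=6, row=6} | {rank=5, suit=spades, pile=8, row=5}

Positive, Positive

The common property of the 'Positive' items is: pile ≥ 6. No 'Negative' item has it.
{rank=7, suit=diamonds, pile=6, row=6}: Positive (pile = 6). {rank=5, suit=spades, pile=8, row=5}: Positive (pile = 8).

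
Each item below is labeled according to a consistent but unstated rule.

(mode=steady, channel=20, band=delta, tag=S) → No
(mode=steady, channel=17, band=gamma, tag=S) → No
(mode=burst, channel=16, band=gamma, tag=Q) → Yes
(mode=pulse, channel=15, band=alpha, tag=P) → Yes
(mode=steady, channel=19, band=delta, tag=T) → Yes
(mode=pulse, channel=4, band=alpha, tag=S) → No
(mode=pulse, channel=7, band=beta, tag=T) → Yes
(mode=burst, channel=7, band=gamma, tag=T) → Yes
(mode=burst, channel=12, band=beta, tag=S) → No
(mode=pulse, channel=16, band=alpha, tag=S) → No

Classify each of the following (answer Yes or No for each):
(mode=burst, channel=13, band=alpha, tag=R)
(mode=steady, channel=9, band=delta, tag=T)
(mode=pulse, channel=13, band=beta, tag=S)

The simplest hypothesis consistent with all the labels is: tag is not S.
(mode=burst, channel=13, band=alpha, tag=R): tag is R, satisfies this → Yes. (mode=steady, channel=9, band=delta, tag=T): tag is T, satisfies this → Yes. (mode=pulse, channel=13, band=beta, tag=S): tag is S, doesn't match → No.

Yes, Yes, No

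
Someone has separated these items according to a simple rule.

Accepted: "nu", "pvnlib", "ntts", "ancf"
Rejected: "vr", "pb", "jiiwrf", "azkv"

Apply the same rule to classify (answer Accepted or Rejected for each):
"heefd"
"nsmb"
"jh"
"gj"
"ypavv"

Rejected, Accepted, Rejected, Rejected, Rejected

Rule: contains 'n'. This holds for each 'Accepted' example and fails for each 'Rejected' one.
"heefd" — no 'n', hence Rejected.
"nsmb" — has 'n', hence Accepted.
"jh" — no 'n', hence Rejected.
"gj" — no 'n', hence Rejected.
"ypavv" — no 'n', hence Rejected.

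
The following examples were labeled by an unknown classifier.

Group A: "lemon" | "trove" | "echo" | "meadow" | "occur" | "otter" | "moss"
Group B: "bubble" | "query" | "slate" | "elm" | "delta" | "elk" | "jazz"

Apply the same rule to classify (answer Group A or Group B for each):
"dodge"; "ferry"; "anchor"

Group A, Group B, Group A

All 'Group A' examples share one property — contains 'o' — and every 'Group B' example lacks it.
"dodge": has 'o', satisfies this → Group A. "ferry": no 'o', does not fit → Group B. "anchor": has 'o', satisfies this → Group A.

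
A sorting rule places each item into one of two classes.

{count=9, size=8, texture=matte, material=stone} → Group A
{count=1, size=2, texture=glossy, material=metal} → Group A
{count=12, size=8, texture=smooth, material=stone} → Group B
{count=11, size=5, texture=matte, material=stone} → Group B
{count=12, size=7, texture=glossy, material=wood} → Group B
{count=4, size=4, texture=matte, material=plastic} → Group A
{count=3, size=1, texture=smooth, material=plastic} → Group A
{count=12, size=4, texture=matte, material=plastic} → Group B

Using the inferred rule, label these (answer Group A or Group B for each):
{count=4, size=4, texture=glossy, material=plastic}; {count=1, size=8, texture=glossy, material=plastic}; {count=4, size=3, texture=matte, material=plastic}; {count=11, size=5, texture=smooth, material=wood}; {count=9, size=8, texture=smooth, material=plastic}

Group A, Group A, Group A, Group B, Group A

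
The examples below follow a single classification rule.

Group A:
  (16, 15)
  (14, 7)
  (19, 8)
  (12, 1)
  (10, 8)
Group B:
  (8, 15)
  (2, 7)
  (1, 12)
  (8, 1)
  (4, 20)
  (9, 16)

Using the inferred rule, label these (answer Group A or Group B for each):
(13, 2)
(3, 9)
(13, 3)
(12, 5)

Group A, Group B, Group A, Group A

The common property of the 'Group A' items is: first ≥ 10. No 'Group B' item has it.
(13, 2) — first 13, hence Group A.
(3, 9) — first 3, hence Group B.
(13, 3) — first 13, hence Group A.
(12, 5) — first 12, hence Group A.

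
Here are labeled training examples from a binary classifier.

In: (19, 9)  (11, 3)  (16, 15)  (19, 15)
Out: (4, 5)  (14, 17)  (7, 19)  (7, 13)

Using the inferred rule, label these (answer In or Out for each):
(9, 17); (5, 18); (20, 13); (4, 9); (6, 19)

The common property of the 'In' items is: first > second. No 'Out' item has it.

Out, Out, In, Out, Out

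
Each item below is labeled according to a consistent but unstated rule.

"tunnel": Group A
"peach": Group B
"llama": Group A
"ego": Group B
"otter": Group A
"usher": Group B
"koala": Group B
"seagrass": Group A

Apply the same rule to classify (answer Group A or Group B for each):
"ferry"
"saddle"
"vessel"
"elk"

All 'Group A' examples share one property — has a double letter — and every 'Group B' example lacks it.

Group A, Group A, Group A, Group B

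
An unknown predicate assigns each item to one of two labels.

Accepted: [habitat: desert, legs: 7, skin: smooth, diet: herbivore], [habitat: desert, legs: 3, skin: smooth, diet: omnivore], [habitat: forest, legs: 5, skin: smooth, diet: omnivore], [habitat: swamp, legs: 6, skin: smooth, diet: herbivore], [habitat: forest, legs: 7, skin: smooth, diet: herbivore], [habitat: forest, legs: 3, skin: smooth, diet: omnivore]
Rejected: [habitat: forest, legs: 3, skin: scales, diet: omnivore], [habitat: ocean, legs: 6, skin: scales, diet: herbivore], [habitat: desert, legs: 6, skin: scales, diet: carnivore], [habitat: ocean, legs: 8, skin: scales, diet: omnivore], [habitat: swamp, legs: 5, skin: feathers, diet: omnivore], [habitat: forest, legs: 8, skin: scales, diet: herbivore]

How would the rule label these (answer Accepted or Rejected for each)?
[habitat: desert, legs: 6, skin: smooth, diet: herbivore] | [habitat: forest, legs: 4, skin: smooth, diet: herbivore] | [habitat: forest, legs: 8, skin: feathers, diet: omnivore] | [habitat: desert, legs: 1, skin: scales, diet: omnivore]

Accepted, Accepted, Rejected, Rejected

Checking candidate rules against both groups, what survives is: skin is smooth.
[habitat: desert, legs: 6, skin: smooth, diet: herbivore]: skin is smooth — fits, so Accepted. [habitat: forest, legs: 4, skin: smooth, diet: herbivore]: skin is smooth — fits, so Accepted. [habitat: forest, legs: 8, skin: feathers, diet: omnivore]: skin is feathers — lacks this property, so Rejected. [habitat: desert, legs: 1, skin: scales, diet: omnivore]: skin is scales — lacks this property, so Rejected.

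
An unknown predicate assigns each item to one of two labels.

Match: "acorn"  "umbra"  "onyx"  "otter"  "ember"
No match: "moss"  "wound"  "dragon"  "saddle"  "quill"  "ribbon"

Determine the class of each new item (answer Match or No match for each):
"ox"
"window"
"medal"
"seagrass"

Match, No match, No match, No match

Rule: starts with a vowel. This holds for each 'Match' example and fails for each 'No match' one.
"ox" → starts with 'o' → Match. "window" → starts with 'w' → No match. "medal" → starts with 'm' → No match. "seagrass" → starts with 's' → No match.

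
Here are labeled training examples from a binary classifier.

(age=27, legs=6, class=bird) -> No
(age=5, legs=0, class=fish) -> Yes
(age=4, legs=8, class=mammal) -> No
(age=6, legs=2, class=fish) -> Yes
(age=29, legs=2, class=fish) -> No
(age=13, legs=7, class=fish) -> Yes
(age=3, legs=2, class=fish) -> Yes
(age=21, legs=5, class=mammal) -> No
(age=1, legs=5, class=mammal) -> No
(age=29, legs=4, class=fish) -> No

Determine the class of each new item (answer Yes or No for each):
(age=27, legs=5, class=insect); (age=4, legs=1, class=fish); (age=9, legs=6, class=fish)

The pattern is that an item is 'Yes' exactly when: class is fish AND age ≤ 13.
No: (age=27, legs=5, class=insect), since class is insect, age = 27. Yes: (age=4, legs=1, class=fish), since class is fish, age = 4. Yes: (age=9, legs=6, class=fish), since class is fish, age = 9.

No, Yes, Yes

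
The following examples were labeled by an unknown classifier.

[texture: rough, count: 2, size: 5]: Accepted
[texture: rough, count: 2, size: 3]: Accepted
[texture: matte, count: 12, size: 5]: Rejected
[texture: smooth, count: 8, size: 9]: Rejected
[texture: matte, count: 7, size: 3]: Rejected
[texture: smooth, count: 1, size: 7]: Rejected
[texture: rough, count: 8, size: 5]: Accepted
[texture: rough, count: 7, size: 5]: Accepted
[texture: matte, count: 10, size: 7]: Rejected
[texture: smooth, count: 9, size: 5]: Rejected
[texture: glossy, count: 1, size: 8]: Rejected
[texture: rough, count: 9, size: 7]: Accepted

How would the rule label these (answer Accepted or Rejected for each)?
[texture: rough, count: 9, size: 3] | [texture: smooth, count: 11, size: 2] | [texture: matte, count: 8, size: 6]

Accepted, Rejected, Rejected

A rule that fits every label: texture is rough — true of each 'Accepted' example, false of each 'Rejected' one.
Accepted: [texture: rough, count: 9, size: 3], since texture is rough. Rejected: [texture: smooth, count: 11, size: 2], since texture is smooth. Rejected: [texture: matte, count: 8, size: 6], since texture is matte.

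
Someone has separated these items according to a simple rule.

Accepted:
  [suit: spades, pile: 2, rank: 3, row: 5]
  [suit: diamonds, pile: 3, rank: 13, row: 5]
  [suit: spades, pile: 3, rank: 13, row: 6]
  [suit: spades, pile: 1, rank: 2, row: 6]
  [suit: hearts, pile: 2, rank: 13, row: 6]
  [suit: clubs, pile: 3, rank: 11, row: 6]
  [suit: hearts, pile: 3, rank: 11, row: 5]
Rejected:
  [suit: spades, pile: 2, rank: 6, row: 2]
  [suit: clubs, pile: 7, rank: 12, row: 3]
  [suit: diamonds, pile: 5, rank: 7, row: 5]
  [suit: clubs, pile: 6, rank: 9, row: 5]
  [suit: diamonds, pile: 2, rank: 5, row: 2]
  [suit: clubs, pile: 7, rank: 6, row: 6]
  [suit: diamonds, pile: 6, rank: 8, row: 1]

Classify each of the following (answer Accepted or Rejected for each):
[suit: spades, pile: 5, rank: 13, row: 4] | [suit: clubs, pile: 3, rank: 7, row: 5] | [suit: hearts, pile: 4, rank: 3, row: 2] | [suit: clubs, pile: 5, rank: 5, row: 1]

Rejected, Accepted, Rejected, Rejected

'Accepted' ⟺ pile ≤ 3 AND row ≥ 3.
[suit: spades, pile: 5, rank: 13, row: 4] → pile = 5, row = 4 → Rejected. [suit: clubs, pile: 3, rank: 7, row: 5] → pile = 3, row = 5 → Accepted. [suit: hearts, pile: 4, rank: 3, row: 2] → pile = 4, row = 2 → Rejected. [suit: clubs, pile: 5, rank: 5, row: 1] → pile = 5, row = 1 → Rejected.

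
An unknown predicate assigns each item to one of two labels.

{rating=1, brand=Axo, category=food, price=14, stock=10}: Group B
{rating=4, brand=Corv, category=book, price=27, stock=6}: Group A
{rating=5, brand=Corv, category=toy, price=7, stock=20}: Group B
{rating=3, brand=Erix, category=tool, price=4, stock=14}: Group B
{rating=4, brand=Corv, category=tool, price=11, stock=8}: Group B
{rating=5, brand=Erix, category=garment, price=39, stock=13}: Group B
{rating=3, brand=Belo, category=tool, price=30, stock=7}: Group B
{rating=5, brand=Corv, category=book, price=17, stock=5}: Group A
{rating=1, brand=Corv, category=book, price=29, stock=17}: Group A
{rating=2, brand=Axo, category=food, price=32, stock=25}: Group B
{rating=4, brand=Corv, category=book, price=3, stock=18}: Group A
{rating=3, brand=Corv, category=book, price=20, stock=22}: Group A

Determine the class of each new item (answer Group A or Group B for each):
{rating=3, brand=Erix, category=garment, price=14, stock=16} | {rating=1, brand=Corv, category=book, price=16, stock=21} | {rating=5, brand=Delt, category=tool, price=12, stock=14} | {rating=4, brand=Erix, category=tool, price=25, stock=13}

The classifier is using: category is book.
{rating=3, brand=Erix, category=garment, price=14, stock=16} → category is garment → Group B. {rating=1, brand=Corv, category=book, price=16, stock=21} → category is book → Group A. {rating=5, brand=Delt, category=tool, price=12, stock=14} → category is tool → Group B. {rating=4, brand=Erix, category=tool, price=25, stock=13} → category is tool → Group B.

Group B, Group A, Group B, Group B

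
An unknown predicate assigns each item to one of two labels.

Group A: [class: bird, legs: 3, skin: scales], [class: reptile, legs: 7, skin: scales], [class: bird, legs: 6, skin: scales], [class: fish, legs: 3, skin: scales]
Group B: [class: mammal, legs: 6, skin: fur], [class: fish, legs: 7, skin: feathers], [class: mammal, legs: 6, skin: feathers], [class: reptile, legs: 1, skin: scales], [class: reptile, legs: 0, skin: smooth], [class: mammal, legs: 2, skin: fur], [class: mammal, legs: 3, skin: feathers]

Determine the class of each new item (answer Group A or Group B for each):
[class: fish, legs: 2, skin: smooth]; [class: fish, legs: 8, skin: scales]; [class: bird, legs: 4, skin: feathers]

Group B, Group A, Group B

The classifier is using: skin is scales AND legs ≥ 2.
[class: fish, legs: 2, skin: smooth]: skin is smooth, legs = 2 — does not satisfy this, so Group B. [class: fish, legs: 8, skin: scales]: skin is scales, legs = 8 — qualifies, so Group A. [class: bird, legs: 4, skin: feathers]: skin is feathers, legs = 4 — does not satisfy this, so Group B.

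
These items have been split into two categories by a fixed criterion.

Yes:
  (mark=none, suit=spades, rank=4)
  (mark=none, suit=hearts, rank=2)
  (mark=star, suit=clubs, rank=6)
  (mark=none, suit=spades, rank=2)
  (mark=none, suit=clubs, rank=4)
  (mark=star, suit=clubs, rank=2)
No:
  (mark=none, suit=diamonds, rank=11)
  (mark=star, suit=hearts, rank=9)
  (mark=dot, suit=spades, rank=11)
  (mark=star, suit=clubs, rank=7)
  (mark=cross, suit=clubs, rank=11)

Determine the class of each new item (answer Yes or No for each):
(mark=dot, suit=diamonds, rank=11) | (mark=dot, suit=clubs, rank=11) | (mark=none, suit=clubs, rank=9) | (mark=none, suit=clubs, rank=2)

No, No, No, Yes

One predicate separates the groups cleanly: rank ≤ 6.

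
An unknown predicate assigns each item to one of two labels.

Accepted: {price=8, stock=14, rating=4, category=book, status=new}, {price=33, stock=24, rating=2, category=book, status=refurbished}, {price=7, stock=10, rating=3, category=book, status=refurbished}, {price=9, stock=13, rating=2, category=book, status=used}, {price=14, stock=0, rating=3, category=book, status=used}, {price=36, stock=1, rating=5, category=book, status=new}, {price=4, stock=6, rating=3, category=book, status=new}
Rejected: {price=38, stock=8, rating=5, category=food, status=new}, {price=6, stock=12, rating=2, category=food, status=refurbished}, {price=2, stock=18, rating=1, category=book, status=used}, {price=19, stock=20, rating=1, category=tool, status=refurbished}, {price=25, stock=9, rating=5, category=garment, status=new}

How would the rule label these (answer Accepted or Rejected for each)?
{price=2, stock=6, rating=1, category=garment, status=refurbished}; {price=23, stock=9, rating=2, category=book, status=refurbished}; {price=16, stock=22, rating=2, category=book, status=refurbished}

Rejected, Accepted, Accepted

The pattern is that an item is 'Accepted' exactly when: category is book AND price ≥ 4.
{price=2, stock=6, rating=1, category=garment, status=refurbished}: category is garment, price = 2, fails this test → Rejected. {price=23, stock=9, rating=2, category=book, status=refurbished}: category is book, price = 23, passes → Accepted. {price=16, stock=22, rating=2, category=book, status=refurbished}: category is book, price = 16, passes → Accepted.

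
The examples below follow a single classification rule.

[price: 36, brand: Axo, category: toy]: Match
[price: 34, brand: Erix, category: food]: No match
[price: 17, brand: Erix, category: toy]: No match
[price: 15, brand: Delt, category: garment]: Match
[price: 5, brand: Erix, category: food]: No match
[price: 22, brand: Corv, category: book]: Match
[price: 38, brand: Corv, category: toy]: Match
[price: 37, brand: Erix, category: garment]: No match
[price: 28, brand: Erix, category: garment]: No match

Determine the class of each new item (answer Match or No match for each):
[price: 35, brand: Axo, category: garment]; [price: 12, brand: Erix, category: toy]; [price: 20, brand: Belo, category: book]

A rule that fits every label: brand is not Erix — true of each 'Match' example, false of each 'No match' one.
[price: 35, brand: Axo, category: garment]: Match (brand is Axo).
[price: 12, brand: Erix, category: toy]: No match (brand is Erix).
[price: 20, brand: Belo, category: book]: Match (brand is Belo).

Match, No match, Match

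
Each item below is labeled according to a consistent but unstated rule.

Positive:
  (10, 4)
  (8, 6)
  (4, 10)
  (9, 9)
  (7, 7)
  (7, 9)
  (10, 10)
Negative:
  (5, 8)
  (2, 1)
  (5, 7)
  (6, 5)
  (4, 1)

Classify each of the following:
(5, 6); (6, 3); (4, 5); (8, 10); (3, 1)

The distinguishing property — sum ≥ 14 — holds for all the 'Positive' cases and none of the 'Negative' cases.

Negative, Negative, Negative, Positive, Negative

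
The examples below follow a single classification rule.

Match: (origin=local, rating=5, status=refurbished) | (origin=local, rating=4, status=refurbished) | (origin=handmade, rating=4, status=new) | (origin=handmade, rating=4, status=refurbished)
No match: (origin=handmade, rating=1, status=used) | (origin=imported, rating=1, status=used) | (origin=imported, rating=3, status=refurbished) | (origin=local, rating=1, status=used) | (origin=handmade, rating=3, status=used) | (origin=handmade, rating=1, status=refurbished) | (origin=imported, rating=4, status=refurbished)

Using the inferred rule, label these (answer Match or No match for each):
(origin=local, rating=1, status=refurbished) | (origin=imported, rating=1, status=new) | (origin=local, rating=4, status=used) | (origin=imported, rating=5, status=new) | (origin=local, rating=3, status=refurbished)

No match, No match, Match, No match, No match

A rule that fits every label: origin is not imported AND rating ≥ 4 — true of each 'Match' example, false of each 'No match' one.
(origin=local, rating=1, status=refurbished): origin is local, rating = 1 — doesn't match, so No match. (origin=imported, rating=1, status=new): origin is imported, rating = 1 — doesn't match, so No match. (origin=local, rating=4, status=used): origin is local, rating = 4 — fits, so Match. (origin=imported, rating=5, status=new): origin is imported, rating = 5 — doesn't match, so No match. (origin=local, rating=3, status=refurbished): origin is local, rating = 3 — doesn't match, so No match.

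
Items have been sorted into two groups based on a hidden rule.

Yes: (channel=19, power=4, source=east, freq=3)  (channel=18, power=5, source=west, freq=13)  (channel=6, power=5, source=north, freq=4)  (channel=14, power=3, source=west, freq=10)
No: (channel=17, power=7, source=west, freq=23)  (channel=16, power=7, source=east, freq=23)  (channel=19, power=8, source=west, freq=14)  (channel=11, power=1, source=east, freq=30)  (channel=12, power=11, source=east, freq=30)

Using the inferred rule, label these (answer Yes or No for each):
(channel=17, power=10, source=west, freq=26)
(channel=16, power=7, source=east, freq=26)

A rule that fits every label: freq ≤ 13 — true of each 'Yes' example, false of each 'No' one.
(channel=17, power=10, source=west, freq=26): freq = 26, fails the rule → No.
(channel=16, power=7, source=east, freq=26): freq = 26, fails the rule → No.

No, No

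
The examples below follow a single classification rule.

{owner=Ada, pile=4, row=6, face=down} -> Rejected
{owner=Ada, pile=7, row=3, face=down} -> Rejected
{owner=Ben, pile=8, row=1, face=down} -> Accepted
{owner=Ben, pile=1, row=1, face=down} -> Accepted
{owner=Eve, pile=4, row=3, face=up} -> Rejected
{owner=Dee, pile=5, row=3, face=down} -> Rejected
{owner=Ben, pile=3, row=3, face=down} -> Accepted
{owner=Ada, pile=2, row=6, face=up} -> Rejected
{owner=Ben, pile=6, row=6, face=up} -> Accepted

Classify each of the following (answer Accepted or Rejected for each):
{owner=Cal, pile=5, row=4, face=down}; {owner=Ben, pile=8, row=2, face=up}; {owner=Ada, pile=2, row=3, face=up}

Rejected, Accepted, Rejected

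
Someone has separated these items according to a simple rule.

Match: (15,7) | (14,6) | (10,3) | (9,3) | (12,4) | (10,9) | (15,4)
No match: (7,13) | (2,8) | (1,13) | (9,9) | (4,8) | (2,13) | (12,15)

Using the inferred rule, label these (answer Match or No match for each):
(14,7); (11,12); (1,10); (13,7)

Match, No match, No match, Match

Looking at the examples, the only property every 'Match' case has and every 'No match' case lacks is: first > second.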